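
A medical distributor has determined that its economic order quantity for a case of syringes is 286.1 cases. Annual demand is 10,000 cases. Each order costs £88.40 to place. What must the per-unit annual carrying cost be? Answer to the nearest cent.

H ≈ £21.60

Invert the EOQ relation Q*² = 2DS/H.
From Q* = √(2DS/H): H = 2DS / Q*² = 2 × 10,000 × 88.4 / 286.1² = 21.5996.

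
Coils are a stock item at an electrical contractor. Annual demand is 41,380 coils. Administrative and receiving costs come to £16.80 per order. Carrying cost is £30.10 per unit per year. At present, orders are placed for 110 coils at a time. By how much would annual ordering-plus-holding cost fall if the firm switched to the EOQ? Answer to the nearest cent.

EOQ = √(2DS/H) = √(2 × 41,380 × 16.8 / 30.1) ≈ 214.92.
Cost at Q* = (D/Q*)S + (Q*/2)H = √(2DSH) ≈ £6,469.16.
Cost at Q = 110: (41,380/110)×16.8 + (110/2)×30.1 = £6,319.85 + £1,655.50 = £7,975.35.
Excess = £7,975.35 − £6,469.16 = £1,506.19.

Extra cost ≈ £1,506.19 per year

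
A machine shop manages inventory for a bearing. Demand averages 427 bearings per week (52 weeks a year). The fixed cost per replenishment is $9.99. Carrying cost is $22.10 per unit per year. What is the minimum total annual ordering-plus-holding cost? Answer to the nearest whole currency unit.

TC* ≈ $3,131

Annual demand D = 427 × 52 = 22,204.
Q* = √(2DS/H) = √(2 × 22,204 × 9.99 / 22.1) ≈ 141.68.
At the optimum the two cost components are equal, so total cost = 2·(Q*/2)H = Q*·H.
Minimum total = √(2DSH) = √(2 × 22,204 × 9.99 × 22.1) ≈ 3131.190.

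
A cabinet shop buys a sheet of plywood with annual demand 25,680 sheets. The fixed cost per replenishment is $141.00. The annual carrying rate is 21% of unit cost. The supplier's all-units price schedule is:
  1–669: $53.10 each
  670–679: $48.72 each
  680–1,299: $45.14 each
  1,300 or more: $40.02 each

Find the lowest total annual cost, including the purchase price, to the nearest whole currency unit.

Holding cost per unit per year at price C is H = 0.21·C.
Candidates are each tier's EOQ (if it falls in that tier) and each price-break quantity.
Tier 1 ($53.10): EOQ = 805.9 exceeds tier's upper bound 669, so this tier is dominated.
Tier 2 ($48.72): EOQ = 841.3 exceeds tier's upper bound 679, so this tier is dominated.
EOQ at $45.14 = 874.0 (feasible in tier 3): TC = 25,680×$45.14 + (25,680/874.0)×141 + (874.0/2)×0.21×$45.14 = $1,167,480.58.
EOQ at $40.02 = 928.3 < 1300, so use break Q=1300: TC = 25,680×$40.02 + (25,680/1300.0)×141 + (1300.0/2)×0.21×$40.02 = $1,035,961.62.
Lowest total cost among the candidates is at Q = 1300.0.

TC* ≈ $1,035,962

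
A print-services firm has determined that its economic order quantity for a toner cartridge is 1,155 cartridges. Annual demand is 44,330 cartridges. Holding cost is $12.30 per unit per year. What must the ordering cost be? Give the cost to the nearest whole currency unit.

S ≈ $185

The basic EOQ model gives Q* = √(2DS/H); rearrange for the unknown.
From Q* = √(2DS/H): S = Q*²H / (2D) = 1,155² × 12.3 / (2 × 44,330) = 185.0723.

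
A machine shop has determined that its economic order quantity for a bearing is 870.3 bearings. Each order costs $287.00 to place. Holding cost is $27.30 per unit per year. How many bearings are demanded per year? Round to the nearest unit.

Invert the EOQ relation Q*² = 2DS/H.
From Q* = √(2DS/H): D = Q*²H / (2S) = 870.3² × 27.3 / (2 × 287) = 36023.734.

D ≈ 36,024 bearings per year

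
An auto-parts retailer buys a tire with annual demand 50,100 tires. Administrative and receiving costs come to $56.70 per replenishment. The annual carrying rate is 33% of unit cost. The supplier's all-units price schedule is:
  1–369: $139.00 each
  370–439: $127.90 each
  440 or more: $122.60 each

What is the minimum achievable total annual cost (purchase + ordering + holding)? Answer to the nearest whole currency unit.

Holding cost per unit per year at price C is H = 0.33·C.
Candidates are each tier's EOQ (if it falls in that tier) and each price-break quantity.
EOQ at $139.00 = 351.9 (feasible in tier 1): TC = 50,100×$139.00 + (50,100/351.9)×56.7 + (351.9/2)×0.33×$139.00 = $6,980,043.20.
EOQ at $127.90 = 366.9 < 370, so use break Q=370: TC = 50,100×$127.90 + (50,100/370.0)×56.7 + (370.0/2)×0.33×$127.90 = $6,423,275.78.
EOQ at $122.60 = 374.7 < 440, so use break Q=440: TC = 50,100×$122.60 + (50,100/440.0)×56.7 + (440.0/2)×0.33×$122.60 = $6,157,616.83.
Lowest total cost among the candidates is at Q = 440.0.

TC* ≈ $6,157,617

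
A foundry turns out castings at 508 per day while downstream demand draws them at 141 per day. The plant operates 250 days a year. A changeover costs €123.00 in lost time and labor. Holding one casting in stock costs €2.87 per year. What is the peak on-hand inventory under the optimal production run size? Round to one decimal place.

I_max ≈ 1,477.4 castings

Annual demand D = 141 × 250 = 35,250.
Production build-up factor (1 − d/p) = 1 − 141/508 = 0.7224.
Q* = √(2DS / (H(1 − d/p))) = √(2 × 35,250 × 123 / (2.87 × 0.7224)).
= √(8,671,500 / 2.0734) ≈ 2045.055.
Maximum inventory = Q*(1 − d/p) = 2045.055 × 0.7224 ≈ 1477.431.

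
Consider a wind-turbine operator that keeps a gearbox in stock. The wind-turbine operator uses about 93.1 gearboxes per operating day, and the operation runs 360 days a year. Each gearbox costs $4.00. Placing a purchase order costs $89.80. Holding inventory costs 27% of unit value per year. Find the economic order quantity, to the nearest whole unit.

Annual demand D = 93.1 × 360 = 33,516.
Holding cost H = 0.27 × $4.00 = $1.0800 per unit per year.
EOQ = √(2DS / H) = √(2 × 33,516 × 89.8 / 1.08).
= √(6,019,473.6 / 1.08) = √5,573,586.6667 ≈ 2360.844.

Q* ≈ 2,361 gearboxes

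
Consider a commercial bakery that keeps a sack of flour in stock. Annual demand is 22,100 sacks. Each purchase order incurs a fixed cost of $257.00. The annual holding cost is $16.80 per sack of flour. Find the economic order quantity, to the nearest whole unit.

EOQ = √(2DS / H) = √(2 × 22,100 × 257 / 16.8).
= √(11,359,400 / 16.8) = √676,154.7619 ≈ 822.286.

Q* ≈ 822 sacks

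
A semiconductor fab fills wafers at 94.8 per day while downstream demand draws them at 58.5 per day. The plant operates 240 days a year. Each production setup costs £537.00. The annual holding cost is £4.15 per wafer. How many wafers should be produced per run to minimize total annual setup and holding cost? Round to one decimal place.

Annual demand D = 58.5 × 240 = 14,040.
Production build-up factor (1 − d/p) = 1 − 58.5/94.8 = 0.3829.
Q* = √(2DS / (H(1 − d/p))) = √(2 × 14,040 × 537 / (4.15 × 0.3829)).
= √(15,078,960 / 1.5891) ≈ 3080.438.

Q* ≈ 3,080.4 wafers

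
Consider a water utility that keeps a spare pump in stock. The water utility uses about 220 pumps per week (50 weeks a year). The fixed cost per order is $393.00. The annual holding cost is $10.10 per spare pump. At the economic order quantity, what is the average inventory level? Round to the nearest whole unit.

Average inventory ≈ 463 pumps

Annual demand D = 220 × 50 = 11,000.
Q* = √(2DS/H) = √(2 × 11,000 × 393 / 10.1) ≈ 925.22.
Average inventory = Q*/2 ≈ 925.22 / 2 = 462.612.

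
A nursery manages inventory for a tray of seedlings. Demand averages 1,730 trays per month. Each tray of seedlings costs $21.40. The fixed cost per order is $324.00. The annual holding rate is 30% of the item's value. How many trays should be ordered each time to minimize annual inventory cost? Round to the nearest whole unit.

Q* ≈ 1,448 trays

Annual demand D = 1,730 × 12 = 20,760.
Holding cost H = 0.30 × $21.40 = $6.4200 per unit per year.
EOQ = √(2DS / H) = √(2 × 20,760 × 324 / 6.42).
= √(13,452,480 / 6.42) = √2,095,401.8692 ≈ 1447.550.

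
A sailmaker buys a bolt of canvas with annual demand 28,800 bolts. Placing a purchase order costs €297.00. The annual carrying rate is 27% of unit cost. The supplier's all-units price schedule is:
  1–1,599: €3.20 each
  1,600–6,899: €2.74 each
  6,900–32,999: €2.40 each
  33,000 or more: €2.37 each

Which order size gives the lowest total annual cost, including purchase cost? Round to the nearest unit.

Holding cost per unit per year at price C is H = 0.27·C.
For each price level, check whether its EOQ is feasible; otherwise the best quantity at that price is the breakpoint.
Tier 1 (€3.20): EOQ = 4449.7 exceeds tier's upper bound 1599, so this tier is dominated.
EOQ at €2.74 = 4808.8 (feasible in tier 2): TC = 28,800×€2.74 + (28,800/4808.8)×297 + (4808.8/2)×0.27×€2.74 = €82,469.51.
EOQ at €2.40 = 5138.1 < 6900, so use break Q=6900: TC = 28,800×€2.40 + (28,800/6900.0)×297 + (6900.0/2)×0.27×€2.40 = €72,595.25.
EOQ at €2.37 = 5170.5 < 33000, so use break Q=33000: TC = 28,800×€2.37 + (28,800/33000.0)×297 + (33000.0/2)×0.27×€2.37 = €79,073.55.
Lowest total cost is €72,595.25 at Q = 6900.0.

Q* ≈ 6,900 bolts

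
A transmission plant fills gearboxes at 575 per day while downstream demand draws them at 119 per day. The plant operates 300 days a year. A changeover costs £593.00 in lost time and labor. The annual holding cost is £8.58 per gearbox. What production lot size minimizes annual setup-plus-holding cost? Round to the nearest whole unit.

Q* ≈ 2,495 gearboxes

Annual demand D = 119 × 300 = 35,700.
Production build-up factor (1 − d/p) = 1 − 119/575 = 0.7930.
Q* = √(2DS / (H(1 − d/p))) = √(2 × 35,700 × 593 / (8.58 × 0.7930)).
= √(42,340,200 / 6.8043) ≈ 2494.505.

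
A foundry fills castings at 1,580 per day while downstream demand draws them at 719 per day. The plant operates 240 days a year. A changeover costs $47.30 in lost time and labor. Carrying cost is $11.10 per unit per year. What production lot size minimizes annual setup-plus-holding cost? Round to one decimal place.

Annual demand D = 719 × 240 = 172,560.
Production build-up factor (1 − d/p) = 1 − 719/1,580 = 0.5449.
Q* = √(2DS / (H(1 − d/p))) = √(2 × 172,560 × 47.3 / (11.1 × 0.5449)).
= √(16,324,176 / 6.0488) ≈ 1642.786.

Q* ≈ 1,642.8 castings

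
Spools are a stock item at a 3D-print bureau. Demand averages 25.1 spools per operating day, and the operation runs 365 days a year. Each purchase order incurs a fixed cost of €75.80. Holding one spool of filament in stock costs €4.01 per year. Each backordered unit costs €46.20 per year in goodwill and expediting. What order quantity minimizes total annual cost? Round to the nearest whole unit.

Annual demand D = 25.1 × 365 = 9,161.5.
With planned backorders, Q* = √(2DS/H) · √((H+B)/B).
√(2DS/H) = √(2 × 9,161.5 × 75.8 / 4.01) = 588.519.
√((H+B)/B) = √((4.01+46.2)/46.2) = 1.0425.
Q* ≈ 613.529.

Q* ≈ 614 spools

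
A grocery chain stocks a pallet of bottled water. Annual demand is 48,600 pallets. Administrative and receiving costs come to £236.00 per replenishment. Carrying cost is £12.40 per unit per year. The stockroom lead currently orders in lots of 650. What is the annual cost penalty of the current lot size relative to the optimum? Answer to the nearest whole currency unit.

EOQ = √(2DS/H) = √(2 × 48,600 × 236 / 12.4) ≈ 1360.12.
Cost at Q* = (D/Q*)S + (Q*/2)H = √(2DSH) ≈ £16,865.53.
Cost at Q = 650: (48,600/650)×236 + (650/2)×12.4 = £17,645.54 + £4,030.00 = £21,675.54.
Excess = £21,675.54 − £16,865.53 = £4,810.01.

Extra cost ≈ £4,810 per year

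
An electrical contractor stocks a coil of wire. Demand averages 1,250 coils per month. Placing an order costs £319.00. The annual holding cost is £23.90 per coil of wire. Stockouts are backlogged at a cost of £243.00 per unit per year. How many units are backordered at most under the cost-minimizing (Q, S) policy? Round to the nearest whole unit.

S* ≈ 59 coils

Annual demand D = 1,250 × 12 = 15,000.
With planned backorders, Q* = √(2DS/H) · √((H+B)/B).
√(2DS/H) = √(2 × 15,000 × 319 / 23.9) = 632.786.
√((H+B)/B) = √((23.9+243)/243) = 1.0480.
Q* ≈ 663.175.
S* = Q* · H/(H+B) = 663.175 × 23.9/266.9 ≈ 59.385.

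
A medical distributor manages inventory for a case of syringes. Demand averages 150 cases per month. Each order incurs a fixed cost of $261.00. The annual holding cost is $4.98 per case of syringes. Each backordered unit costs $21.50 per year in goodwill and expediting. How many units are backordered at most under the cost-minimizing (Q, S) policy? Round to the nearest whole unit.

Annual demand D = 150 × 12 = 1,800.
With planned backorders, Q* = √(2DS/H) · √((H+B)/B).
√(2DS/H) = √(2 × 1,800 × 261 / 4.98) = 434.367.
√((H+B)/B) = √((4.98+21.5)/21.5) = 1.1098.
Q* ≈ 482.055.
S* = Q* · H/(H+B) = 482.055 × 4.98/26.48 ≈ 90.658.

S* ≈ 91 cases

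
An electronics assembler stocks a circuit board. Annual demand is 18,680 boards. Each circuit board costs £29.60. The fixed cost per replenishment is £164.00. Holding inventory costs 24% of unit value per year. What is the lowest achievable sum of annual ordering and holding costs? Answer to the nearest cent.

TC* ≈ £6,597.46

Holding cost H = 0.24 × £29.60 = £7.1040 per unit per year.
The optimal lot size = √(2DS/H) = √(2 × 18,680 × 164 / 7.104) ≈ 928.70.
At the optimum the two cost components are equal, so total cost = 2·(Q*/2)H = Q*·H.
Minimum total = √(2DSH) = √(2 × 18,680 × 164 × 7.104) ≈ 6597.461.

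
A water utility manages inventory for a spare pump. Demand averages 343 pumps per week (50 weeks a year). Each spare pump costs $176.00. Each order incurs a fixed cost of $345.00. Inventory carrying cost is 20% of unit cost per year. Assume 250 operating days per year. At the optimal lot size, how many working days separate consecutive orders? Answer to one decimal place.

Annual demand D = 343 × 50 = 17,150.
Holding cost H = 0.20 × $176.00 = $35.2000 per unit per year.
The optimal lot size = √(2DS/H) = √(2 × 17,150 × 345 / 35.2) ≈ 579.81.
Cycle time = Q*/D × 250 = 579.81 / 17,150 × 250 ≈ 8.452 days.

T ≈ 8.5 days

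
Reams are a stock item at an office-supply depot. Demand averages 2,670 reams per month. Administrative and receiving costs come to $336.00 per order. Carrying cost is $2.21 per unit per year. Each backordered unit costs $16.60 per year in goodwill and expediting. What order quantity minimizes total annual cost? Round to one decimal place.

Q* ≈ 3,322.6 reams

Annual demand D = 2,670 × 12 = 32,040.
With planned backorders, Q* = √(2DS/H) · √((H+B)/B).
√(2DS/H) = √(2 × 32,040 × 336 / 2.21) = 3121.295.
√((H+B)/B) = √((2.21+16.6)/16.6) = 1.0645.
Q* ≈ 3322.577.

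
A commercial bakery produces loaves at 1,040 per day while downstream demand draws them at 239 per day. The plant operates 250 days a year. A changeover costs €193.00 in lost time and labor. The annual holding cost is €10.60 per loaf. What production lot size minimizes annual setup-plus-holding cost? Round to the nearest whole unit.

Q* ≈ 1,681 loaves

Annual demand D = 239 × 250 = 59,750.
Production build-up factor (1 − d/p) = 1 − 239/1,040 = 0.7702.
Q* = √(2DS / (H(1 − d/p))) = √(2 × 59,750 × 193 / (10.6 × 0.7702)).
= √(23,063,500 / 8.164) ≈ 1680.777.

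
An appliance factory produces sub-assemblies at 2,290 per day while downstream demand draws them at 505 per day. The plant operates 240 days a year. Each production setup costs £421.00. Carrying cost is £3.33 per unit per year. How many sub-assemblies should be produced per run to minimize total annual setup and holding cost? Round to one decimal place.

Q* ≈ 6,270.2 sub-assemblies

Annual demand D = 505 × 240 = 121,200.
Production build-up factor (1 − d/p) = 1 − 505/2,290 = 0.7795.
Q* = √(2DS / (H(1 − d/p))) = √(2 × 121,200 × 421 / (3.33 × 0.7795)).
= √(102,050,400 / 2.5957) ≈ 6270.236.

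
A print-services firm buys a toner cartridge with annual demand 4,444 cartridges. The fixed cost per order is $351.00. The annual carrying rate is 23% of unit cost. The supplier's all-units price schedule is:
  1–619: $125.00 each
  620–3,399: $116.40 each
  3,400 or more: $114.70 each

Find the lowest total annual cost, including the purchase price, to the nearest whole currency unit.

TC* ≈ $528,097

Holding cost per unit per year at price C is H = 0.23·C.
For each price level, check whether its EOQ is feasible; otherwise the best quantity at that price is the breakpoint.
EOQ at $125.00 = 329.4 (feasible in tier 1): TC = 4,444×$125.00 + (4,444/329.4)×351 + (329.4/2)×0.23×$125.00 = $564,970.53.
EOQ at $116.40 = 341.4 < 620, so use break Q=620: TC = 4,444×$116.40 + (4,444/620.0)×351 + (620.0/2)×0.23×$116.40 = $528,096.80.
EOQ at $114.70 = 343.9 < 3400, so use break Q=3400: TC = 4,444×$114.70 + (4,444/3400.0)×351 + (3400.0/2)×0.23×$114.70 = $555,033.28.
Lowest total cost among the candidates is at Q = 620.0.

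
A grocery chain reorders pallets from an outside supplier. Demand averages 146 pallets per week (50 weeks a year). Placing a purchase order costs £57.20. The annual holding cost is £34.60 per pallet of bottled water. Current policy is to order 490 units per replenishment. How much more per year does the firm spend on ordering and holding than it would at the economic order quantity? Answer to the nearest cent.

Annual demand D = 146 × 50 = 7,300.
EOQ = √(2DS/H) = √(2 × 7,300 × 57.2 / 34.6) ≈ 155.36.
Cost at Q* = (D/Q*)S + (Q*/2)H = √(2DSH) ≈ £5,375.42.
Cost at Q = 490: (7,300/490)×57.2 + (490/2)×34.6 = £852.16 + £8,477.00 = £9,329.16.
Excess = £9,329.16 − £5,375.42 = £3,953.74.

Extra cost ≈ £3,953.74 per year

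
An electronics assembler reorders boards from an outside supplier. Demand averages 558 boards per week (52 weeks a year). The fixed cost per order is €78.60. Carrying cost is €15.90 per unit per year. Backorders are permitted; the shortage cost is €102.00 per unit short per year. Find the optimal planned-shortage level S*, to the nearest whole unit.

S* ≈ 78 boards

Annual demand D = 558 × 52 = 29,016.
With planned backorders, Q* = √(2DS/H) · √((H+B)/B).
√(2DS/H) = √(2 × 29,016 × 78.6 / 15.9) = 535.607.
√((H+B)/B) = √((15.9+102)/102) = 1.0751.
Q* ≈ 575.842.
S* = Q* · H/(H+B) = 575.842 × 15.9/117.9 ≈ 77.658.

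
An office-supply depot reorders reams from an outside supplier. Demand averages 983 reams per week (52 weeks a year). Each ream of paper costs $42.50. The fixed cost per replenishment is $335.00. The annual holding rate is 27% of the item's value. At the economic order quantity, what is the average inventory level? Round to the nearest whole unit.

Average inventory ≈ 864 reams

Annual demand D = 983 × 52 = 51,116.
Holding cost H = 0.27 × $42.50 = $11.4750 per unit per year.
EOQ = √(2DS/H) = √(2 × 51,116 × 335 / 11.475) ≈ 1727.59.
Average inventory = Q*/2 ≈ 1727.59 / 2 = 863.793.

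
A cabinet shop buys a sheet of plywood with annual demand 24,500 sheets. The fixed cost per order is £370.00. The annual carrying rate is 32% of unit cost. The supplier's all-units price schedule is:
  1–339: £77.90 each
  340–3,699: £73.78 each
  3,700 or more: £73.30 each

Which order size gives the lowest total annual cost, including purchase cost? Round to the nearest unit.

Holding cost per unit per year at price C is H = 0.32·C.
Evaluate total cost at each tier's feasible EOQ or, if the EOQ is below the tier, at the tier's minimum quantity.
Tier 1 (£77.90): EOQ = 852.8 exceeds tier's upper bound 339, so this tier is dominated.
EOQ at £73.78 = 876.3 (feasible in tier 2): TC = 24,500×£73.78 + (24,500/876.3)×370 + (876.3/2)×0.32×£73.78 = £1,828,299.18.
EOQ at £73.30 = 879.2 < 3700, so use break Q=3700: TC = 24,500×£73.30 + (24,500/3700.0)×370 + (3700.0/2)×0.32×£73.30 = £1,841,693.60.
Lowest total cost is £1,828,299.18 at Q = 876.3.

Q* ≈ 876 sheets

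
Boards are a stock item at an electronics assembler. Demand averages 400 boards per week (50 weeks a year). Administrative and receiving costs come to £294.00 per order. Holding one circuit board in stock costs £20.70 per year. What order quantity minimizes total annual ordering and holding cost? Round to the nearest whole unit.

Annual demand D = 400 × 50 = 20,000.
EOQ = √(2DS / H) = √(2 × 20,000 × 294 / 20.7).
= √(11,760,000 / 20.7) = √568,115.942 ≈ 753.735.

Q* ≈ 754 boards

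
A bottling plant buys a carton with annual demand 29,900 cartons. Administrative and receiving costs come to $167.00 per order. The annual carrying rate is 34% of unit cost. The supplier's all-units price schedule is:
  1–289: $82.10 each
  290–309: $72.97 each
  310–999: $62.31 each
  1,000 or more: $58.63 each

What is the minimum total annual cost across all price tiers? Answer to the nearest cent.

TC* ≈ $1,767,997.40

Holding cost per unit per year at price C is H = 0.34·C.
For each price level, check whether its EOQ is feasible; otherwise the best quantity at that price is the breakpoint.
Tier 1 ($82.10): EOQ = 598.1 exceeds tier's upper bound 289, so this tier is dominated.
Tier 2 ($72.97): EOQ = 634.4 exceeds tier's upper bound 309, so this tier is dominated.
EOQ at $62.31 = 686.6 (feasible in tier 3): TC = 29,900×$62.31 + (29,900/686.6)×167 + (686.6/2)×0.34×$62.31 = $1,877,614.45.
EOQ at $58.63 = 707.8 < 1000, so use break Q=1000: TC = 29,900×$58.63 + (29,900/1000.0)×167 + (1000.0/2)×0.34×$58.63 = $1,767,997.40.
Lowest total cost among the candidates is at Q = 1000.0.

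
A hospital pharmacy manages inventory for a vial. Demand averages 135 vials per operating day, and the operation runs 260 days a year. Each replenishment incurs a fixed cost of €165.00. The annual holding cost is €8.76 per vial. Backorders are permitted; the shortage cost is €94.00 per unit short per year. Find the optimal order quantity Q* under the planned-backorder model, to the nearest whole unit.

Q* ≈ 1,202 vials

Annual demand D = 135 × 260 = 35,100.
With planned backorders, Q* = √(2DS/H) · √((H+B)/B).
√(2DS/H) = √(2 × 35,100 × 165 / 8.76) = 1149.896.
√((H+B)/B) = √((8.76+94)/94) = 1.0456.
Q* ≈ 1202.283.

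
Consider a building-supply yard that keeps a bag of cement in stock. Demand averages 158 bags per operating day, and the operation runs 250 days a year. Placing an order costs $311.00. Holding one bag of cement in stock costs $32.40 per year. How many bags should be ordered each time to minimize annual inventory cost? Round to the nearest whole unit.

Annual demand D = 158 × 250 = 39,500.
EOQ = √(2DS / H) = √(2 × 39,500 × 311 / 32.4).
= √(24,569,000 / 32.4) = √758,302.4691 ≈ 870.806.

Q* ≈ 871 bags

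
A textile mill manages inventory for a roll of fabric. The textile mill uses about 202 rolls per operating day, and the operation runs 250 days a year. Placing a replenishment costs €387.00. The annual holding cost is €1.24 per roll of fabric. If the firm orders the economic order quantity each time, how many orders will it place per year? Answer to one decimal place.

Annual demand D = 202 × 250 = 50,500.
The optimal lot size = √(2DS/H) = √(2 × 50,500 × 387 / 1.24) ≈ 5614.43.
Orders per year = D / Q* = 50,500 / 5614.43 ≈ 8.995.

N ≈ 9.0 orders per year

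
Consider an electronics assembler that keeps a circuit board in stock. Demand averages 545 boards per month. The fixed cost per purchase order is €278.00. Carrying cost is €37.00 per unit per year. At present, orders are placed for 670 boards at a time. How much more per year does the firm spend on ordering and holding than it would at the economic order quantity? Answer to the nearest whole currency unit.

Annual demand D = 545 × 12 = 6,540.
EOQ = √(2DS/H) = √(2 × 6,540 × 278 / 37) ≈ 313.49.
Cost at Q* = (D/Q*)S + (Q*/2)H = √(2DSH) ≈ €11,599.18.
Cost at Q = 670: (6,540/670)×278 + (670/2)×37 = €2,713.61 + €12,395.00 = €15,108.61.
Excess = €15,108.61 − €11,599.18 = €3,509.44.

Extra cost ≈ €3,509 per year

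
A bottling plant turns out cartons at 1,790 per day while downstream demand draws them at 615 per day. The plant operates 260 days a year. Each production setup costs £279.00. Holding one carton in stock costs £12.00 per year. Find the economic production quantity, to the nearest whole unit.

Q* ≈ 3,366 cartons

Annual demand D = 615 × 260 = 159,900.
Production build-up factor (1 − d/p) = 1 − 615/1,790 = 0.6564.
Q* = √(2DS / (H(1 − d/p))) = √(2 × 159,900 × 279 / (12 × 0.6564)).
= √(89,224,200 / 7.8771) ≈ 3365.567.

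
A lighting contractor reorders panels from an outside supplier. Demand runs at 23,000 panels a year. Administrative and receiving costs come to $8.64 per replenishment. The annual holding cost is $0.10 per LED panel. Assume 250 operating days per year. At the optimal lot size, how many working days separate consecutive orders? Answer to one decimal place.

The optimal lot size = √(2DS/H) = √(2 × 23,000 × 8.64 / 0.1) ≈ 1993.59.
Cycle time = Q*/D × 250 = 1993.59 / 23,000 × 250 ≈ 21.669 days.

T ≈ 21.7 days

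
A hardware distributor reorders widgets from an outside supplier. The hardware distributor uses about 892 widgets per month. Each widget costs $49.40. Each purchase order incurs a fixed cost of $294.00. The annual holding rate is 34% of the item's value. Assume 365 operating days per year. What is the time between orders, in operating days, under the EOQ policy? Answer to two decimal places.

T ≈ 20.87 days

Annual demand D = 892 × 12 = 10,704.
Holding cost H = 0.34 × $49.40 = $16.7960 per unit per year.
EOQ = √(2DS/H) = √(2 × 10,704 × 294 / 16.796) ≈ 612.15.
Cycle time = Q*/D × 365 = 612.15 / 10,704 × 365 ≈ 20.874 days.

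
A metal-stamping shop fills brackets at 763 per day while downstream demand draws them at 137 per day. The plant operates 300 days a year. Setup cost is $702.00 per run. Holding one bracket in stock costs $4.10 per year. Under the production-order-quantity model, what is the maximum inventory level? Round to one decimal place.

I_max ≈ 3,398.1 brackets

Annual demand D = 137 × 300 = 41,100.
Production build-up factor (1 − d/p) = 1 − 137/763 = 0.8204.
Q* = √(2DS / (H(1 − d/p))) = √(2 × 41,100 × 702 / (4.1 × 0.8204)).
= √(57,704,400 / 3.3638) ≈ 4141.786.
Maximum inventory = Q*(1 − d/p) = 4141.786 × 0.8204 ≈ 3398.110.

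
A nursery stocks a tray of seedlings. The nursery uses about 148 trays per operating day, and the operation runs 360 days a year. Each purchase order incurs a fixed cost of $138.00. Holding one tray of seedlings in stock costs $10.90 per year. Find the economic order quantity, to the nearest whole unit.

Annual demand D = 148 × 360 = 53,280.
EOQ = √(2DS / H) = √(2 × 53,280 × 138 / 10.9).
= √(14,705,280 / 10.9) = √1,349,108.2569 ≈ 1161.511.

Q* ≈ 1,162 trays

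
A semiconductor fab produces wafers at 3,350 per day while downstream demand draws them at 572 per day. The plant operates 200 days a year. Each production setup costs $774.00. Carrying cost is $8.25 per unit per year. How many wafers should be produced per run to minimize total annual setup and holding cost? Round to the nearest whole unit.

Annual demand D = 572 × 200 = 114,400.
Production build-up factor (1 − d/p) = 1 − 572/3,350 = 0.8293.
Q* = √(2DS / (H(1 − d/p))) = √(2 × 114,400 × 774 / (8.25 × 0.8293)).
= √(177,091,200 / 6.8413) ≈ 5087.774.

Q* ≈ 5,088 wafers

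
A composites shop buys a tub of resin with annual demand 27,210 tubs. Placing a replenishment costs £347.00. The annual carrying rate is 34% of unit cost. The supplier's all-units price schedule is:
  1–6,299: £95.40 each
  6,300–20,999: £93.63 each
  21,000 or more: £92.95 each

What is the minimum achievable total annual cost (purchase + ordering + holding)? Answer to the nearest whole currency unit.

TC* ≈ £2,620,583

Holding cost per unit per year at price C is H = 0.34·C.
For each price level, check whether its EOQ is feasible; otherwise the best quantity at that price is the breakpoint.
EOQ at £95.40 = 763.0 (feasible in tier 1): TC = 27,210×£95.40 + (27,210/763.0)×347 + (763.0/2)×0.34×£95.40 = £2,620,583.00.
EOQ at £93.63 = 770.2 < 6300, so use break Q=6300: TC = 27,210×£93.63 + (27,210/6300.0)×347 + (6300.0/2)×0.34×£93.63 = £2,649,448.74.
EOQ at £92.95 = 773.0 < 21000, so use break Q=21000: TC = 27,210×£92.95 + (27,210/21000.0)×347 + (21000.0/2)×0.34×£92.95 = £2,861,450.61.
Lowest total cost among the candidates is at Q = 763.0.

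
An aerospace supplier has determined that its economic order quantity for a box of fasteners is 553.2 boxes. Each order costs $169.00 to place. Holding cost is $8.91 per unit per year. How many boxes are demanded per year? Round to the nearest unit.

Squaring Q* = √(2DS/H) gives Q*² = 2DS/H.
From Q* = √(2DS/H): D = Q*²H / (2S) = 553.2² × 8.91 / (2 × 169) = 8067.247.

D ≈ 8,067 boxes per year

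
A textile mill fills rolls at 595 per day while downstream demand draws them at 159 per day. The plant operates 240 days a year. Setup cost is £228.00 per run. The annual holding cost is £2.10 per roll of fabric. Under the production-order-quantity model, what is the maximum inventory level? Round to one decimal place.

I_max ≈ 2,464.1 rolls

Annual demand D = 159 × 240 = 38,160.
Production build-up factor (1 − d/p) = 1 − 159/595 = 0.7328.
Q* = √(2DS / (H(1 − d/p))) = √(2 × 38,160 × 228 / (2.1 × 0.7328)).
= √(17,400,960 / 1.5388) ≈ 3362.732.
Maximum inventory = Q*(1 − d/p) = 3362.732 × 0.7328 ≈ 2464.119.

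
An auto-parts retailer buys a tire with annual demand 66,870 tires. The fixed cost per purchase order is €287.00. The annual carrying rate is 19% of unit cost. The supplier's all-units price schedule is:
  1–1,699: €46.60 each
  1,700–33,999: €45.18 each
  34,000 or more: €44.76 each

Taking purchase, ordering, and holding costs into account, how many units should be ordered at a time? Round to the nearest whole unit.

Holding cost per unit per year at price C is H = 0.19·C.
Candidates are each tier's EOQ (if it falls in that tier) and each price-break quantity.
Tier 1 (€46.60): EOQ = 2082.1 exceeds tier's upper bound 1699, so this tier is dominated.
EOQ at €45.18 = 2114.6 (feasible in tier 2): TC = 66,870×€45.18 + (66,870/2114.6)×287 + (2114.6/2)×0.19×€45.18 = €3,039,338.48.
EOQ at €44.76 = 2124.5 < 34000, so use break Q=34000: TC = 66,870×€44.76 + (66,870/34000.0)×287 + (34000.0/2)×0.19×€44.76 = €3,138,240.46.
Lowest total cost is €3,039,338.48 at Q = 2114.6.

Q* ≈ 2,115 tires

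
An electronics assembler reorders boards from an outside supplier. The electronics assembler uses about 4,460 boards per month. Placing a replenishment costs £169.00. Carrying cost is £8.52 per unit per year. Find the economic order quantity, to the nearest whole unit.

Q* ≈ 1,457 boards

Annual demand D = 4,460 × 12 = 53,520.
EOQ = √(2DS / H) = √(2 × 53,520 × 169 / 8.52).
= √(18,089,760 / 8.52) = √2,123,211.2676 ≈ 1457.124.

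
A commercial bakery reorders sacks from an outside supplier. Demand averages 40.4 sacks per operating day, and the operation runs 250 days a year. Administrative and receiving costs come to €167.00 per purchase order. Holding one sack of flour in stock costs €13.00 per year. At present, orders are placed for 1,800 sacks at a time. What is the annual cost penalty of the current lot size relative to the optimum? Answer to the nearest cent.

Annual demand D = 40.4 × 250 = 10,100.
EOQ = √(2DS/H) = √(2 × 10,100 × 167 / 13) ≈ 509.40.
Cost at Q* = (D/Q*)S + (Q*/2)H = √(2DSH) ≈ €6,622.25.
Cost at Q = 1,800: (10,100/1,800)×167 + (1,800/2)×13 = €937.06 + €11,700.00 = €12,637.06.
Excess = €12,637.06 − €6,622.25 = €6,014.81.

Extra cost ≈ €6,014.81 per year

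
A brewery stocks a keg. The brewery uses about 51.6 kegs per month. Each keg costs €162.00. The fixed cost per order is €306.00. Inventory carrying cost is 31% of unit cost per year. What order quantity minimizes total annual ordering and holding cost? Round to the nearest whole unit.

Annual demand D = 51.6 × 12 = 619.2.
Holding cost H = 0.31 × €162.00 = €50.2200 per unit per year.
EOQ = √(2DS / H) = √(2 × 619.2 × 306 / 50.22).
= √(378,950.4 / 50.22) = √7,545.8065 ≈ 86.867.

Q* ≈ 87 kegs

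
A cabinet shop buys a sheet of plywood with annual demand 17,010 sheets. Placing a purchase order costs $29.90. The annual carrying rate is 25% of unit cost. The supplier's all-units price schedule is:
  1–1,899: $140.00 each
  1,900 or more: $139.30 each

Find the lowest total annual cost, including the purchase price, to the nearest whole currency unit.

Holding cost per unit per year at price C is H = 0.25·C.
For each price level, check whether its EOQ is feasible; otherwise the best quantity at that price is the breakpoint.
EOQ at $140.00 = 170.5 (feasible in tier 1): TC = 17,010×$140.00 + (17,010/170.5)×29.9 + (170.5/2)×0.25×$140.00 = $2,387,366.74.
EOQ at $139.30 = 170.9 < 1900, so use break Q=1900: TC = 17,010×$139.30 + (17,010/1900.0)×29.9 + (1900.0/2)×0.25×$139.30 = $2,402,844.43.
Lowest total cost among the candidates is at Q = 170.5.

TC* ≈ $2,387,367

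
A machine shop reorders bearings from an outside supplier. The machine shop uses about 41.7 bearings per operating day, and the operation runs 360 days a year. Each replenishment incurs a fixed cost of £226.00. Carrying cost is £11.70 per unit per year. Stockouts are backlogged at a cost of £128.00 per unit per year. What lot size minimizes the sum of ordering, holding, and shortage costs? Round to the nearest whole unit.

Annual demand D = 41.7 × 360 = 15,012.
With planned backorders, Q* = √(2DS/H) · √((H+B)/B).
√(2DS/H) = √(2 × 15,012 × 226 / 11.7) = 761.545.
√((H+B)/B) = √((11.7+128)/128) = 1.0447.
Q* ≈ 795.589.

Q* ≈ 796 bearings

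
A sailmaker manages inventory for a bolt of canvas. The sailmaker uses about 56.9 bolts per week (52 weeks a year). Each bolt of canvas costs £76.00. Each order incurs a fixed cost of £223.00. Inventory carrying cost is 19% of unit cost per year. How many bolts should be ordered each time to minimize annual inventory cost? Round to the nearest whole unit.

Annual demand D = 56.9 × 52 = 2,958.8.
Holding cost H = 0.19 × £76.00 = £14.4400 per unit per year.
EOQ = √(2DS / H) = √(2 × 2,958.8 × 223 / 14.44).
= √(1,319,624.8 / 14.44) = √91,386.759 ≈ 302.302.

Q* ≈ 302 bolts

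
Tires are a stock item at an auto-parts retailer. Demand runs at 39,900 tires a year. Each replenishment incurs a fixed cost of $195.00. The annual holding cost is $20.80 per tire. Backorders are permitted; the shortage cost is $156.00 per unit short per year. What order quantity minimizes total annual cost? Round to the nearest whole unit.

With planned backorders, Q* = √(2DS/H) · √((H+B)/B).
√(2DS/H) = √(2 × 39,900 × 195 / 20.8) = 864.942.
√((H+B)/B) = √((20.8+156)/156) = 1.0646.
Q* ≈ 920.801.

Q* ≈ 921 tires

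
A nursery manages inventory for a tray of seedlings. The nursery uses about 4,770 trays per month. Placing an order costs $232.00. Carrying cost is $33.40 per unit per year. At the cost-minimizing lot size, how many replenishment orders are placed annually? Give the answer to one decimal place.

Annual demand D = 4,770 × 12 = 57,240.
Q* = √(2DS/H) = √(2 × 57,240 × 232 / 33.4) ≈ 891.73.
Orders per year = D / Q* = 57,240 / 891.73 ≈ 64.190.

N ≈ 64.2 orders per year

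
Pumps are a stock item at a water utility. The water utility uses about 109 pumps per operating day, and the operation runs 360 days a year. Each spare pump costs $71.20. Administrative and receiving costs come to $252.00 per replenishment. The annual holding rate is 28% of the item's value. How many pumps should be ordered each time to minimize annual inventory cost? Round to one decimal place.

Q* ≈ 996.0 pumps

Annual demand D = 109 × 360 = 39,240.
Holding cost H = 0.28 × $71.20 = $19.9360 per unit per year.
EOQ = √(2DS / H) = √(2 × 39,240 × 252 / 19.936).
= √(19,776,960 / 19.936) = √992,022.4719 ≈ 996.003.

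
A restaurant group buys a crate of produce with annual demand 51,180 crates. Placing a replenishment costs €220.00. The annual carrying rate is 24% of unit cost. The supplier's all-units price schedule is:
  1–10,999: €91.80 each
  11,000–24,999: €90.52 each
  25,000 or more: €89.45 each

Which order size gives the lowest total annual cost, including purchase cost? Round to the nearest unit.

Holding cost per unit per year at price C is H = 0.24·C.
For each price level, check whether its EOQ is feasible; otherwise the best quantity at that price is the breakpoint.
EOQ at €91.80 = 1011.0 (feasible in tier 1): TC = 51,180×€91.80 + (51,180/1011.0)×220 + (1011.0/2)×0.24×€91.80 = €4,720,598.27.
EOQ at €90.52 = 1018.1 < 11000, so use break Q=11000: TC = 51,180×€90.52 + (51,180/11000.0)×220 + (11000.0/2)×0.24×€90.52 = €4,753,323.60.
EOQ at €89.45 = 1024.2 < 25000, so use break Q=25000: TC = 51,180×€89.45 + (51,180/25000.0)×220 + (25000.0/2)×0.24×€89.45 = €4,846,851.38.
Lowest total cost is €4,720,598.27 at Q = 1011.0.

Q* ≈ 1,011 crates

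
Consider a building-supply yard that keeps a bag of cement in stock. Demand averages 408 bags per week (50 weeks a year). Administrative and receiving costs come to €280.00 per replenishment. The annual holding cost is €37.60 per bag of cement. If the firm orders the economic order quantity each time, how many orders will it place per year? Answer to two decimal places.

N ≈ 37.01 orders per year

Annual demand D = 408 × 50 = 20,400.
Q* = √(2DS/H) = √(2 × 20,400 × 280 / 37.6) ≈ 551.21.
Orders per year = D / Q* = 20,400 / 551.21 ≈ 37.010.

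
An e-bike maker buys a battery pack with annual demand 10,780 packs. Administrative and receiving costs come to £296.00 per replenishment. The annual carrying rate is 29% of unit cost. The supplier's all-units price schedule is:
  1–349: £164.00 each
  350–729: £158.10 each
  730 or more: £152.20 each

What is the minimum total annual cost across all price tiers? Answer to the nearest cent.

Holding cost per unit per year at price C is H = 0.29·C.
Evaluate total cost at each tier's feasible EOQ or, if the EOQ is below the tier, at the tier's minimum quantity.
Tier 1 (£164.00): EOQ = 366.3 exceeds tier's upper bound 349, so this tier is dominated.
EOQ at £158.10 = 373.1 (feasible in tier 2): TC = 10,780×£158.10 + (10,780/373.1)×296 + (373.1/2)×0.29×£158.10 = £1,721,423.48.
EOQ at £152.20 = 380.2 < 730, so use break Q=730: TC = 10,780×£152.20 + (10,780/730.0)×296 + (730.0/2)×0.29×£152.20 = £1,661,197.44.
Lowest total cost among the candidates is at Q = 730.0.

TC* ≈ £1,661,197.44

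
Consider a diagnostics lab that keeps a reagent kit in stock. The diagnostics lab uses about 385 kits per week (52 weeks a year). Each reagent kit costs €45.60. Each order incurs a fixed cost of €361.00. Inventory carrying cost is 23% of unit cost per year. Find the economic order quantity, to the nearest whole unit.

Annual demand D = 385 × 52 = 20,020.
Holding cost H = 0.23 × €45.60 = €10.4880 per unit per year.
EOQ = √(2DS / H) = √(2 × 20,020 × 361 / 10.488).
= √(14,454,440 / 10.488) = √1,378,188.4058 ≈ 1173.963.

Q* ≈ 1,174 kits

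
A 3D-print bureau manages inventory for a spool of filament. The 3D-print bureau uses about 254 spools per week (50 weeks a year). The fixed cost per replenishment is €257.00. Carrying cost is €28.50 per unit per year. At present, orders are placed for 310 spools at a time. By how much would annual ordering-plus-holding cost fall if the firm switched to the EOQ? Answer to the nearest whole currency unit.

Annual demand D = 254 × 50 = 12,700.
EOQ = √(2DS/H) = √(2 × 12,700 × 257 / 28.5) ≈ 478.59.
Cost at Q* = (D/Q*)S + (Q*/2)H = √(2DSH) ≈ €13,639.73.
Cost at Q = 310: (12,700/310)×257 + (310/2)×28.5 = €10,528.71 + €4,417.50 = €14,946.21.
Excess = €14,946.21 − €13,639.73 = €1,306.48.

Extra cost ≈ €1,306 per year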